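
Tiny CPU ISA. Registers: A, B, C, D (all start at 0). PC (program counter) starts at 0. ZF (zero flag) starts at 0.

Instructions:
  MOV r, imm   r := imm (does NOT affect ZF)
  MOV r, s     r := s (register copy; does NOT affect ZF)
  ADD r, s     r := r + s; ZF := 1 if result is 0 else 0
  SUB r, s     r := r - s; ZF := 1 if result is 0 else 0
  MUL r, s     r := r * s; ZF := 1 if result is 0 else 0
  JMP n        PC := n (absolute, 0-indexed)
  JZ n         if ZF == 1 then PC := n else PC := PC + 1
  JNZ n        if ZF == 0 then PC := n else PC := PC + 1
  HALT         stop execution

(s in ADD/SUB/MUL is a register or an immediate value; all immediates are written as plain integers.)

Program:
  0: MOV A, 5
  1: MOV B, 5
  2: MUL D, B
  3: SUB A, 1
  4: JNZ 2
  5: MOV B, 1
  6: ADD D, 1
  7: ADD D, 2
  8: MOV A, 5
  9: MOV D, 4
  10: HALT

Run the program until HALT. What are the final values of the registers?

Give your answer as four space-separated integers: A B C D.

Step 1: PC=0 exec 'MOV A, 5'. After: A=5 B=0 C=0 D=0 ZF=0 PC=1
Step 2: PC=1 exec 'MOV B, 5'. After: A=5 B=5 C=0 D=0 ZF=0 PC=2
Step 3: PC=2 exec 'MUL D, B'. After: A=5 B=5 C=0 D=0 ZF=1 PC=3
Step 4: PC=3 exec 'SUB A, 1'. After: A=4 B=5 C=0 D=0 ZF=0 PC=4
Step 5: PC=4 exec 'JNZ 2'. After: A=4 B=5 C=0 D=0 ZF=0 PC=2
Step 6: PC=2 exec 'MUL D, B'. After: A=4 B=5 C=0 D=0 ZF=1 PC=3
Step 7: PC=3 exec 'SUB A, 1'. After: A=3 B=5 C=0 D=0 ZF=0 PC=4
Step 8: PC=4 exec 'JNZ 2'. After: A=3 B=5 C=0 D=0 ZF=0 PC=2
Step 9: PC=2 exec 'MUL D, B'. After: A=3 B=5 C=0 D=0 ZF=1 PC=3
Step 10: PC=3 exec 'SUB A, 1'. After: A=2 B=5 C=0 D=0 ZF=0 PC=4
Step 11: PC=4 exec 'JNZ 2'. After: A=2 B=5 C=0 D=0 ZF=0 PC=2
Step 12: PC=2 exec 'MUL D, B'. After: A=2 B=5 C=0 D=0 ZF=1 PC=3
Step 13: PC=3 exec 'SUB A, 1'. After: A=1 B=5 C=0 D=0 ZF=0 PC=4
Step 14: PC=4 exec 'JNZ 2'. After: A=1 B=5 C=0 D=0 ZF=0 PC=2
Step 15: PC=2 exec 'MUL D, B'. After: A=1 B=5 C=0 D=0 ZF=1 PC=3
Step 16: PC=3 exec 'SUB A, 1'. After: A=0 B=5 C=0 D=0 ZF=1 PC=4
Step 17: PC=4 exec 'JNZ 2'. After: A=0 B=5 C=0 D=0 ZF=1 PC=5
Step 18: PC=5 exec 'MOV B, 1'. After: A=0 B=1 C=0 D=0 ZF=1 PC=6
Step 19: PC=6 exec 'ADD D, 1'. After: A=0 B=1 C=0 D=1 ZF=0 PC=7
Step 20: PC=7 exec 'ADD D, 2'. After: A=0 B=1 C=0 D=3 ZF=0 PC=8
Step 21: PC=8 exec 'MOV A, 5'. After: A=5 B=1 C=0 D=3 ZF=0 PC=9
Step 22: PC=9 exec 'MOV D, 4'. After: A=5 B=1 C=0 D=4 ZF=0 PC=10
Step 23: PC=10 exec 'HALT'. After: A=5 B=1 C=0 D=4 ZF=0 PC=10 HALTED

Answer: 5 1 0 4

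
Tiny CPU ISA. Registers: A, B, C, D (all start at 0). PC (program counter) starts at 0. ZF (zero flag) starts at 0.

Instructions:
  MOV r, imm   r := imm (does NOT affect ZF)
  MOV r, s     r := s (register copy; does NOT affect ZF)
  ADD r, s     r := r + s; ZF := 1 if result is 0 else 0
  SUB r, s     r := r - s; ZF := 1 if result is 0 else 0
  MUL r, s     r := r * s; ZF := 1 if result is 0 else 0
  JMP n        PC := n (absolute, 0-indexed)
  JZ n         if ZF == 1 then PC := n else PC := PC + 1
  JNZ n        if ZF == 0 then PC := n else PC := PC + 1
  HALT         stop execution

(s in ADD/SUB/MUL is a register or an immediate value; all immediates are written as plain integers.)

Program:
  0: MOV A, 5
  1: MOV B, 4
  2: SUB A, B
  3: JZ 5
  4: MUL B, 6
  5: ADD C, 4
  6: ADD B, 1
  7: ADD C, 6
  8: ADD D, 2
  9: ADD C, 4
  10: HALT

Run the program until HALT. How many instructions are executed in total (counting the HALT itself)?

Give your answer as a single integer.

Step 1: PC=0 exec 'MOV A, 5'. After: A=5 B=0 C=0 D=0 ZF=0 PC=1
Step 2: PC=1 exec 'MOV B, 4'. After: A=5 B=4 C=0 D=0 ZF=0 PC=2
Step 3: PC=2 exec 'SUB A, B'. After: A=1 B=4 C=0 D=0 ZF=0 PC=3
Step 4: PC=3 exec 'JZ 5'. After: A=1 B=4 C=0 D=0 ZF=0 PC=4
Step 5: PC=4 exec 'MUL B, 6'. After: A=1 B=24 C=0 D=0 ZF=0 PC=5
Step 6: PC=5 exec 'ADD C, 4'. After: A=1 B=24 C=4 D=0 ZF=0 PC=6
Step 7: PC=6 exec 'ADD B, 1'. After: A=1 B=25 C=4 D=0 ZF=0 PC=7
Step 8: PC=7 exec 'ADD C, 6'. After: A=1 B=25 C=10 D=0 ZF=0 PC=8
Step 9: PC=8 exec 'ADD D, 2'. After: A=1 B=25 C=10 D=2 ZF=0 PC=9
Step 10: PC=9 exec 'ADD C, 4'. After: A=1 B=25 C=14 D=2 ZF=0 PC=10
Step 11: PC=10 exec 'HALT'. After: A=1 B=25 C=14 D=2 ZF=0 PC=10 HALTED
Total instructions executed: 11

Answer: 11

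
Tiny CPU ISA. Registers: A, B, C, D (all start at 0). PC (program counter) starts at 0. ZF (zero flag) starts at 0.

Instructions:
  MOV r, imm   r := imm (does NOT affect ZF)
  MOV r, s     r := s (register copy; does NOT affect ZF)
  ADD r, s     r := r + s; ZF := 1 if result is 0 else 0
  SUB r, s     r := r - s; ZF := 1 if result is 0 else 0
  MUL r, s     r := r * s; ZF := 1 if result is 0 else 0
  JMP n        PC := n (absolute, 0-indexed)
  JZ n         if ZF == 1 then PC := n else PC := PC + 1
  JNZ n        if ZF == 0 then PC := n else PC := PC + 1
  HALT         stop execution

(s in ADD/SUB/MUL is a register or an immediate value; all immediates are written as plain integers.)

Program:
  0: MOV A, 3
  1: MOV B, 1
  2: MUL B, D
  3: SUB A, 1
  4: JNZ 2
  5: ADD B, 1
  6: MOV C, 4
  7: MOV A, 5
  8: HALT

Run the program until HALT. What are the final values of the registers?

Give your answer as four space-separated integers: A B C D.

Step 1: PC=0 exec 'MOV A, 3'. After: A=3 B=0 C=0 D=0 ZF=0 PC=1
Step 2: PC=1 exec 'MOV B, 1'. After: A=3 B=1 C=0 D=0 ZF=0 PC=2
Step 3: PC=2 exec 'MUL B, D'. After: A=3 B=0 C=0 D=0 ZF=1 PC=3
Step 4: PC=3 exec 'SUB A, 1'. After: A=2 B=0 C=0 D=0 ZF=0 PC=4
Step 5: PC=4 exec 'JNZ 2'. After: A=2 B=0 C=0 D=0 ZF=0 PC=2
Step 6: PC=2 exec 'MUL B, D'. After: A=2 B=0 C=0 D=0 ZF=1 PC=3
Step 7: PC=3 exec 'SUB A, 1'. After: A=1 B=0 C=0 D=0 ZF=0 PC=4
Step 8: PC=4 exec 'JNZ 2'. After: A=1 B=0 C=0 D=0 ZF=0 PC=2
Step 9: PC=2 exec 'MUL B, D'. After: A=1 B=0 C=0 D=0 ZF=1 PC=3
Step 10: PC=3 exec 'SUB A, 1'. After: A=0 B=0 C=0 D=0 ZF=1 PC=4
Step 11: PC=4 exec 'JNZ 2'. After: A=0 B=0 C=0 D=0 ZF=1 PC=5
Step 12: PC=5 exec 'ADD B, 1'. After: A=0 B=1 C=0 D=0 ZF=0 PC=6
Step 13: PC=6 exec 'MOV C, 4'. After: A=0 B=1 C=4 D=0 ZF=0 PC=7
Step 14: PC=7 exec 'MOV A, 5'. After: A=5 B=1 C=4 D=0 ZF=0 PC=8
Step 15: PC=8 exec 'HALT'. After: A=5 B=1 C=4 D=0 ZF=0 PC=8 HALTED

Answer: 5 1 4 0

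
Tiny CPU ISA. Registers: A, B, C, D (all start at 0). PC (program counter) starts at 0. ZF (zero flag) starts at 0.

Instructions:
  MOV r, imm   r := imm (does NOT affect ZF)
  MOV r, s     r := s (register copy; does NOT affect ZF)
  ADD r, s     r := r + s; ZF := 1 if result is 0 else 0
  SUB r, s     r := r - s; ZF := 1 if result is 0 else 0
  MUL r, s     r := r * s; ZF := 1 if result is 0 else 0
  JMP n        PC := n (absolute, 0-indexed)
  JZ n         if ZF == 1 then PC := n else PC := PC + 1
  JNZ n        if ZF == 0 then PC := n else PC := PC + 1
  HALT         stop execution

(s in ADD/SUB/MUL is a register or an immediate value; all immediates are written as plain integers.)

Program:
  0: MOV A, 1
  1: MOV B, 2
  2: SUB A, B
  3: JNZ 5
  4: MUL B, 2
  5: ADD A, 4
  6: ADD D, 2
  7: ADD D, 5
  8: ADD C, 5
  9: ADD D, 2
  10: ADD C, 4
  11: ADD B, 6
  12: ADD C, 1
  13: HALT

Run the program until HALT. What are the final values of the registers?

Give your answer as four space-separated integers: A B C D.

Answer: 3 8 10 9

Derivation:
Step 1: PC=0 exec 'MOV A, 1'. After: A=1 B=0 C=0 D=0 ZF=0 PC=1
Step 2: PC=1 exec 'MOV B, 2'. After: A=1 B=2 C=0 D=0 ZF=0 PC=2
Step 3: PC=2 exec 'SUB A, B'. After: A=-1 B=2 C=0 D=0 ZF=0 PC=3
Step 4: PC=3 exec 'JNZ 5'. After: A=-1 B=2 C=0 D=0 ZF=0 PC=5
Step 5: PC=5 exec 'ADD A, 4'. After: A=3 B=2 C=0 D=0 ZF=0 PC=6
Step 6: PC=6 exec 'ADD D, 2'. After: A=3 B=2 C=0 D=2 ZF=0 PC=7
Step 7: PC=7 exec 'ADD D, 5'. After: A=3 B=2 C=0 D=7 ZF=0 PC=8
Step 8: PC=8 exec 'ADD C, 5'. After: A=3 B=2 C=5 D=7 ZF=0 PC=9
Step 9: PC=9 exec 'ADD D, 2'. After: A=3 B=2 C=5 D=9 ZF=0 PC=10
Step 10: PC=10 exec 'ADD C, 4'. After: A=3 B=2 C=9 D=9 ZF=0 PC=11
Step 11: PC=11 exec 'ADD B, 6'. After: A=3 B=8 C=9 D=9 ZF=0 PC=12
Step 12: PC=12 exec 'ADD C, 1'. After: A=3 B=8 C=10 D=9 ZF=0 PC=13
Step 13: PC=13 exec 'HALT'. After: A=3 B=8 C=10 D=9 ZF=0 PC=13 HALTED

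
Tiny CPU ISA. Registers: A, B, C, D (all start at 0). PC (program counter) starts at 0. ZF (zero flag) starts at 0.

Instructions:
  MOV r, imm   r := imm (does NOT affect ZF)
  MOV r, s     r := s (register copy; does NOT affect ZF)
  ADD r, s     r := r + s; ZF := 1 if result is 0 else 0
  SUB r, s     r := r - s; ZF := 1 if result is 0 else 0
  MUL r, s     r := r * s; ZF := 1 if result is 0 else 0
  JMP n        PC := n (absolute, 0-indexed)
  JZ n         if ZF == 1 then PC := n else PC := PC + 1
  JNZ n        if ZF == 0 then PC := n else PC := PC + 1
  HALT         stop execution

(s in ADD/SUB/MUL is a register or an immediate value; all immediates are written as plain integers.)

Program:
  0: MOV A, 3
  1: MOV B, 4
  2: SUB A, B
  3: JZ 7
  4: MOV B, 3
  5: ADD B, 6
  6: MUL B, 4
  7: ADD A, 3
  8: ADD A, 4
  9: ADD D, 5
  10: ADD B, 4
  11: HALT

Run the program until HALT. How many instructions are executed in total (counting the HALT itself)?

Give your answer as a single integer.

Step 1: PC=0 exec 'MOV A, 3'. After: A=3 B=0 C=0 D=0 ZF=0 PC=1
Step 2: PC=1 exec 'MOV B, 4'. After: A=3 B=4 C=0 D=0 ZF=0 PC=2
Step 3: PC=2 exec 'SUB A, B'. After: A=-1 B=4 C=0 D=0 ZF=0 PC=3
Step 4: PC=3 exec 'JZ 7'. After: A=-1 B=4 C=0 D=0 ZF=0 PC=4
Step 5: PC=4 exec 'MOV B, 3'. After: A=-1 B=3 C=0 D=0 ZF=0 PC=5
Step 6: PC=5 exec 'ADD B, 6'. After: A=-1 B=9 C=0 D=0 ZF=0 PC=6
Step 7: PC=6 exec 'MUL B, 4'. After: A=-1 B=36 C=0 D=0 ZF=0 PC=7
Step 8: PC=7 exec 'ADD A, 3'. After: A=2 B=36 C=0 D=0 ZF=0 PC=8
Step 9: PC=8 exec 'ADD A, 4'. After: A=6 B=36 C=0 D=0 ZF=0 PC=9
Step 10: PC=9 exec 'ADD D, 5'. After: A=6 B=36 C=0 D=5 ZF=0 PC=10
Step 11: PC=10 exec 'ADD B, 4'. After: A=6 B=40 C=0 D=5 ZF=0 PC=11
Step 12: PC=11 exec 'HALT'. After: A=6 B=40 C=0 D=5 ZF=0 PC=11 HALTED
Total instructions executed: 12

Answer: 12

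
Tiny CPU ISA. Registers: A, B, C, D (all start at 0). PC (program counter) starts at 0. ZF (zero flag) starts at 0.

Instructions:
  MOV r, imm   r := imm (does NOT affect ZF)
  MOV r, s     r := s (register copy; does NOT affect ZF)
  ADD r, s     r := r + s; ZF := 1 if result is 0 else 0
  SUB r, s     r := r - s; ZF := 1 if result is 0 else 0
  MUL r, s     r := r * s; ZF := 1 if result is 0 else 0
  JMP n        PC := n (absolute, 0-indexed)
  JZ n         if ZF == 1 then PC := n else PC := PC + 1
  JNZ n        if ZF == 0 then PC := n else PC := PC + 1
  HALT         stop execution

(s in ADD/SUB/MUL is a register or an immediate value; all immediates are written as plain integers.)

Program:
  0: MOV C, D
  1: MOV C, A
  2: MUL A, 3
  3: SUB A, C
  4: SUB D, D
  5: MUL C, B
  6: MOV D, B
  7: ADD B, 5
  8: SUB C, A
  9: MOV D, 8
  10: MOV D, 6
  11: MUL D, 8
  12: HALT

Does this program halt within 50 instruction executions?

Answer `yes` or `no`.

Answer: yes

Derivation:
Step 1: PC=0 exec 'MOV C, D'. After: A=0 B=0 C=0 D=0 ZF=0 PC=1
Step 2: PC=1 exec 'MOV C, A'. After: A=0 B=0 C=0 D=0 ZF=0 PC=2
Step 3: PC=2 exec 'MUL A, 3'. After: A=0 B=0 C=0 D=0 ZF=1 PC=3
Step 4: PC=3 exec 'SUB A, C'. After: A=0 B=0 C=0 D=0 ZF=1 PC=4
Step 5: PC=4 exec 'SUB D, D'. After: A=0 B=0 C=0 D=0 ZF=1 PC=5
Step 6: PC=5 exec 'MUL C, B'. After: A=0 B=0 C=0 D=0 ZF=1 PC=6
Step 7: PC=6 exec 'MOV D, B'. After: A=0 B=0 C=0 D=0 ZF=1 PC=7
Step 8: PC=7 exec 'ADD B, 5'. After: A=0 B=5 C=0 D=0 ZF=0 PC=8
Step 9: PC=8 exec 'SUB C, A'. After: A=0 B=5 C=0 D=0 ZF=1 PC=9
Step 10: PC=9 exec 'MOV D, 8'. After: A=0 B=5 C=0 D=8 ZF=1 PC=10
Step 11: PC=10 exec 'MOV D, 6'. After: A=0 B=5 C=0 D=6 ZF=1 PC=11
Step 12: PC=11 exec 'MUL D, 8'. After: A=0 B=5 C=0 D=48 ZF=0 PC=12
Step 13: PC=12 exec 'HALT'. After: A=0 B=5 C=0 D=48 ZF=0 PC=12 HALTED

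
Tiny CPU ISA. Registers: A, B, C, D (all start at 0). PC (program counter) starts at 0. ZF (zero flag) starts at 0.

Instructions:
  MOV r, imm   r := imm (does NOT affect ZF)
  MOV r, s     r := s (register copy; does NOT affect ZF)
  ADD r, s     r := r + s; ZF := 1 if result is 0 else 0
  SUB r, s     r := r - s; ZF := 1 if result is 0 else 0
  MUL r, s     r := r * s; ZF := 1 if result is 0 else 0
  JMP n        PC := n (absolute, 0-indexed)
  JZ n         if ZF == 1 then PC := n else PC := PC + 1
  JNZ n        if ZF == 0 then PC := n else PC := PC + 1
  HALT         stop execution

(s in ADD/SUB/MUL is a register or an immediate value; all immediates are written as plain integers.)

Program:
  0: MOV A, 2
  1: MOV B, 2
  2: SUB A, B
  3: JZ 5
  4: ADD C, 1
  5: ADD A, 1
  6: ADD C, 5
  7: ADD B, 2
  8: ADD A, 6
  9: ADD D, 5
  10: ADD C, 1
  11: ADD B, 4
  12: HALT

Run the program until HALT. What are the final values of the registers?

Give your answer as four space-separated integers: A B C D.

Answer: 7 8 6 5

Derivation:
Step 1: PC=0 exec 'MOV A, 2'. After: A=2 B=0 C=0 D=0 ZF=0 PC=1
Step 2: PC=1 exec 'MOV B, 2'. After: A=2 B=2 C=0 D=0 ZF=0 PC=2
Step 3: PC=2 exec 'SUB A, B'. After: A=0 B=2 C=0 D=0 ZF=1 PC=3
Step 4: PC=3 exec 'JZ 5'. After: A=0 B=2 C=0 D=0 ZF=1 PC=5
Step 5: PC=5 exec 'ADD A, 1'. After: A=1 B=2 C=0 D=0 ZF=0 PC=6
Step 6: PC=6 exec 'ADD C, 5'. After: A=1 B=2 C=5 D=0 ZF=0 PC=7
Step 7: PC=7 exec 'ADD B, 2'. After: A=1 B=4 C=5 D=0 ZF=0 PC=8
Step 8: PC=8 exec 'ADD A, 6'. After: A=7 B=4 C=5 D=0 ZF=0 PC=9
Step 9: PC=9 exec 'ADD D, 5'. After: A=7 B=4 C=5 D=5 ZF=0 PC=10
Step 10: PC=10 exec 'ADD C, 1'. After: A=7 B=4 C=6 D=5 ZF=0 PC=11
Step 11: PC=11 exec 'ADD B, 4'. After: A=7 B=8 C=6 D=5 ZF=0 PC=12
Step 12: PC=12 exec 'HALT'. After: A=7 B=8 C=6 D=5 ZF=0 PC=12 HALTED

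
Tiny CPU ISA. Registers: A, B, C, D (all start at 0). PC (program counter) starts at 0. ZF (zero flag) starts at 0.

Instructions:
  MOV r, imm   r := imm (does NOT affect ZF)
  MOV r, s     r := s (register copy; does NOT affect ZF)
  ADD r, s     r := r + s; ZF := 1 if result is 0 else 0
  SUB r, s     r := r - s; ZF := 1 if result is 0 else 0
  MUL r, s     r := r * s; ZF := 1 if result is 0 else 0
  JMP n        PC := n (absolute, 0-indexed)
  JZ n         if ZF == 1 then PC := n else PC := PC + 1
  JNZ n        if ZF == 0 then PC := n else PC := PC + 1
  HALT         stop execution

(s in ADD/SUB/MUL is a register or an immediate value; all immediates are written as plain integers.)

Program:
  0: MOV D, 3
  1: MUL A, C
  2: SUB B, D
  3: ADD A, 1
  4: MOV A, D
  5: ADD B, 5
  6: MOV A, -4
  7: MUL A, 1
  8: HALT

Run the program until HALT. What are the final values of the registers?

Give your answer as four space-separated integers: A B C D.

Step 1: PC=0 exec 'MOV D, 3'. After: A=0 B=0 C=0 D=3 ZF=0 PC=1
Step 2: PC=1 exec 'MUL A, C'. After: A=0 B=0 C=0 D=3 ZF=1 PC=2
Step 3: PC=2 exec 'SUB B, D'. After: A=0 B=-3 C=0 D=3 ZF=0 PC=3
Step 4: PC=3 exec 'ADD A, 1'. After: A=1 B=-3 C=0 D=3 ZF=0 PC=4
Step 5: PC=4 exec 'MOV A, D'. After: A=3 B=-3 C=0 D=3 ZF=0 PC=5
Step 6: PC=5 exec 'ADD B, 5'. After: A=3 B=2 C=0 D=3 ZF=0 PC=6
Step 7: PC=6 exec 'MOV A, -4'. After: A=-4 B=2 C=0 D=3 ZF=0 PC=7
Step 8: PC=7 exec 'MUL A, 1'. After: A=-4 B=2 C=0 D=3 ZF=0 PC=8
Step 9: PC=8 exec 'HALT'. After: A=-4 B=2 C=0 D=3 ZF=0 PC=8 HALTED

Answer: -4 2 0 3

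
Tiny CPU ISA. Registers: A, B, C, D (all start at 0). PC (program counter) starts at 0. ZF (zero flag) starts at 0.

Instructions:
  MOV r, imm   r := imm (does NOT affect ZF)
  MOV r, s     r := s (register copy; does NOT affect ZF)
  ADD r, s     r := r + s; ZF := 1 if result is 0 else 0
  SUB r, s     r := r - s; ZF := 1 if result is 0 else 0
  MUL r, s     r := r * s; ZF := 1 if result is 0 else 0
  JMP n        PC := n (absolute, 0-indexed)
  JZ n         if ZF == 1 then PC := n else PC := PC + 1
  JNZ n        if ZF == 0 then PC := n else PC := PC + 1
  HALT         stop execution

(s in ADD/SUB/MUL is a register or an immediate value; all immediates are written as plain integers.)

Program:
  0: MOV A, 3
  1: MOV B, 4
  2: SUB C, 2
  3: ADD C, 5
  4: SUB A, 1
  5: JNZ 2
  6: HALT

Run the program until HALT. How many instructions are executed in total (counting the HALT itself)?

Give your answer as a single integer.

Answer: 15

Derivation:
Step 1: PC=0 exec 'MOV A, 3'. After: A=3 B=0 C=0 D=0 ZF=0 PC=1
Step 2: PC=1 exec 'MOV B, 4'. After: A=3 B=4 C=0 D=0 ZF=0 PC=2
Step 3: PC=2 exec 'SUB C, 2'. After: A=3 B=4 C=-2 D=0 ZF=0 PC=3
Step 4: PC=3 exec 'ADD C, 5'. After: A=3 B=4 C=3 D=0 ZF=0 PC=4
Step 5: PC=4 exec 'SUB A, 1'. After: A=2 B=4 C=3 D=0 ZF=0 PC=5
Step 6: PC=5 exec 'JNZ 2'. After: A=2 B=4 C=3 D=0 ZF=0 PC=2
Step 7: PC=2 exec 'SUB C, 2'. After: A=2 B=4 C=1 D=0 ZF=0 PC=3
Step 8: PC=3 exec 'ADD C, 5'. After: A=2 B=4 C=6 D=0 ZF=0 PC=4
Step 9: PC=4 exec 'SUB A, 1'. After: A=1 B=4 C=6 D=0 ZF=0 PC=5
Step 10: PC=5 exec 'JNZ 2'. After: A=1 B=4 C=6 D=0 ZF=0 PC=2
Step 11: PC=2 exec 'SUB C, 2'. After: A=1 B=4 C=4 D=0 ZF=0 PC=3
Step 12: PC=3 exec 'ADD C, 5'. After: A=1 B=4 C=9 D=0 ZF=0 PC=4
Step 13: PC=4 exec 'SUB A, 1'. After: A=0 B=4 C=9 D=0 ZF=1 PC=5
Step 14: PC=5 exec 'JNZ 2'. After: A=0 B=4 C=9 D=0 ZF=1 PC=6
Step 15: PC=6 exec 'HALT'. After: A=0 B=4 C=9 D=0 ZF=1 PC=6 HALTED
Total instructions executed: 15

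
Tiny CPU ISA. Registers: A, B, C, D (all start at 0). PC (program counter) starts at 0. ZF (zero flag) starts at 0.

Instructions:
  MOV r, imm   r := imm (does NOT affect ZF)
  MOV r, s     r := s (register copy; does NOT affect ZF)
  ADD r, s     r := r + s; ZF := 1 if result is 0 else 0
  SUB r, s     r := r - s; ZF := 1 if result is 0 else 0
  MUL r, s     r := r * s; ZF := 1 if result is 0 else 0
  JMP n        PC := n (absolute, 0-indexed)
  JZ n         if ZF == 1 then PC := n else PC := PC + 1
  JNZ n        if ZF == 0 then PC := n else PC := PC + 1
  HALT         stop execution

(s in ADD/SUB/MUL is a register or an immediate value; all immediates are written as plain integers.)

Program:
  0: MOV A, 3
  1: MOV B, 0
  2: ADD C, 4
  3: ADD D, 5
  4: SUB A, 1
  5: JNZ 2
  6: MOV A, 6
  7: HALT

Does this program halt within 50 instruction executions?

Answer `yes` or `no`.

Step 1: PC=0 exec 'MOV A, 3'. After: A=3 B=0 C=0 D=0 ZF=0 PC=1
Step 2: PC=1 exec 'MOV B, 0'. After: A=3 B=0 C=0 D=0 ZF=0 PC=2
Step 3: PC=2 exec 'ADD C, 4'. After: A=3 B=0 C=4 D=0 ZF=0 PC=3
Step 4: PC=3 exec 'ADD D, 5'. After: A=3 B=0 C=4 D=5 ZF=0 PC=4
Step 5: PC=4 exec 'SUB A, 1'. After: A=2 B=0 C=4 D=5 ZF=0 PC=5
Step 6: PC=5 exec 'JNZ 2'. After: A=2 B=0 C=4 D=5 ZF=0 PC=2
Step 7: PC=2 exec 'ADD C, 4'. After: A=2 B=0 C=8 D=5 ZF=0 PC=3
Step 8: PC=3 exec 'ADD D, 5'. After: A=2 B=0 C=8 D=10 ZF=0 PC=4
Step 9: PC=4 exec 'SUB A, 1'. After: A=1 B=0 C=8 D=10 ZF=0 PC=5
Step 10: PC=5 exec 'JNZ 2'. After: A=1 B=0 C=8 D=10 ZF=0 PC=2
Step 11: PC=2 exec 'ADD C, 4'. After: A=1 B=0 C=12 D=10 ZF=0 PC=3
Step 12: PC=3 exec 'ADD D, 5'. After: A=1 B=0 C=12 D=15 ZF=0 PC=4
Step 13: PC=4 exec 'SUB A, 1'. After: A=0 B=0 C=12 D=15 ZF=1 PC=5
Step 14: PC=5 exec 'JNZ 2'. After: A=0 B=0 C=12 D=15 ZF=1 PC=6
Step 15: PC=6 exec 'MOV A, 6'. After: A=6 B=0 C=12 D=15 ZF=1 PC=7
Step 16: PC=7 exec 'HALT'. After: A=6 B=0 C=12 D=15 ZF=1 PC=7 HALTED

Answer: yes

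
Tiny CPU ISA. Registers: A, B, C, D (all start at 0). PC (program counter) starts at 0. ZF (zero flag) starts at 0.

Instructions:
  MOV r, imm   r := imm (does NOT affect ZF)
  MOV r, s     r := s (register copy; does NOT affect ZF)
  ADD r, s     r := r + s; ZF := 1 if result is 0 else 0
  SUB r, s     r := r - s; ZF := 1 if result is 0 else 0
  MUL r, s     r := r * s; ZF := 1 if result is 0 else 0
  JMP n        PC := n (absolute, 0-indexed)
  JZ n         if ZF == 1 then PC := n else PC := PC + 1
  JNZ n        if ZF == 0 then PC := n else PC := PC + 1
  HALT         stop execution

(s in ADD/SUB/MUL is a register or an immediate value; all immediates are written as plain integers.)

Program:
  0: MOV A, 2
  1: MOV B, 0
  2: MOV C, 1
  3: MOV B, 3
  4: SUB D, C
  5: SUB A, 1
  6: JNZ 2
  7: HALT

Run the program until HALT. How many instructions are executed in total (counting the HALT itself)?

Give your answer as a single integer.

Step 1: PC=0 exec 'MOV A, 2'. After: A=2 B=0 C=0 D=0 ZF=0 PC=1
Step 2: PC=1 exec 'MOV B, 0'. After: A=2 B=0 C=0 D=0 ZF=0 PC=2
Step 3: PC=2 exec 'MOV C, 1'. After: A=2 B=0 C=1 D=0 ZF=0 PC=3
Step 4: PC=3 exec 'MOV B, 3'. After: A=2 B=3 C=1 D=0 ZF=0 PC=4
Step 5: PC=4 exec 'SUB D, C'. After: A=2 B=3 C=1 D=-1 ZF=0 PC=5
Step 6: PC=5 exec 'SUB A, 1'. After: A=1 B=3 C=1 D=-1 ZF=0 PC=6
Step 7: PC=6 exec 'JNZ 2'. After: A=1 B=3 C=1 D=-1 ZF=0 PC=2
Step 8: PC=2 exec 'MOV C, 1'. After: A=1 B=3 C=1 D=-1 ZF=0 PC=3
Step 9: PC=3 exec 'MOV B, 3'. After: A=1 B=3 C=1 D=-1 ZF=0 PC=4
Step 10: PC=4 exec 'SUB D, C'. After: A=1 B=3 C=1 D=-2 ZF=0 PC=5
Step 11: PC=5 exec 'SUB A, 1'. After: A=0 B=3 C=1 D=-2 ZF=1 PC=6
Step 12: PC=6 exec 'JNZ 2'. After: A=0 B=3 C=1 D=-2 ZF=1 PC=7
Step 13: PC=7 exec 'HALT'. After: A=0 B=3 C=1 D=-2 ZF=1 PC=7 HALTED
Total instructions executed: 13

Answer: 13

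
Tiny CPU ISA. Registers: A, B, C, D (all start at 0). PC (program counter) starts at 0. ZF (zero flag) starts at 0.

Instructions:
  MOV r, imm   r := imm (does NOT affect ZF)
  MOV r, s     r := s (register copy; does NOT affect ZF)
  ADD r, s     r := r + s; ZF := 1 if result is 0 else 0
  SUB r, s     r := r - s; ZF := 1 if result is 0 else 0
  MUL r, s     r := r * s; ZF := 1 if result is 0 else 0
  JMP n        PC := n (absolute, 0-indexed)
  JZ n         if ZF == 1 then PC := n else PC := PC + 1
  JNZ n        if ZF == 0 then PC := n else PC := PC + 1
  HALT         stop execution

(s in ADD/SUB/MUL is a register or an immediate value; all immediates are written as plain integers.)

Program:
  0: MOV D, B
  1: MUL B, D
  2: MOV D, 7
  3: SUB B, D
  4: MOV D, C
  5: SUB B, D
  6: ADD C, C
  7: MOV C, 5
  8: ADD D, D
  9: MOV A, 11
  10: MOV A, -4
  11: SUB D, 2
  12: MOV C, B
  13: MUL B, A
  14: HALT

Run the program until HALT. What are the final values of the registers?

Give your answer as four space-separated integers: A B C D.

Step 1: PC=0 exec 'MOV D, B'. After: A=0 B=0 C=0 D=0 ZF=0 PC=1
Step 2: PC=1 exec 'MUL B, D'. After: A=0 B=0 C=0 D=0 ZF=1 PC=2
Step 3: PC=2 exec 'MOV D, 7'. After: A=0 B=0 C=0 D=7 ZF=1 PC=3
Step 4: PC=3 exec 'SUB B, D'. After: A=0 B=-7 C=0 D=7 ZF=0 PC=4
Step 5: PC=4 exec 'MOV D, C'. After: A=0 B=-7 C=0 D=0 ZF=0 PC=5
Step 6: PC=5 exec 'SUB B, D'. After: A=0 B=-7 C=0 D=0 ZF=0 PC=6
Step 7: PC=6 exec 'ADD C, C'. After: A=0 B=-7 C=0 D=0 ZF=1 PC=7
Step 8: PC=7 exec 'MOV C, 5'. After: A=0 B=-7 C=5 D=0 ZF=1 PC=8
Step 9: PC=8 exec 'ADD D, D'. After: A=0 B=-7 C=5 D=0 ZF=1 PC=9
Step 10: PC=9 exec 'MOV A, 11'. After: A=11 B=-7 C=5 D=0 ZF=1 PC=10
Step 11: PC=10 exec 'MOV A, -4'. After: A=-4 B=-7 C=5 D=0 ZF=1 PC=11
Step 12: PC=11 exec 'SUB D, 2'. After: A=-4 B=-7 C=5 D=-2 ZF=0 PC=12
Step 13: PC=12 exec 'MOV C, B'. After: A=-4 B=-7 C=-7 D=-2 ZF=0 PC=13
Step 14: PC=13 exec 'MUL B, A'. After: A=-4 B=28 C=-7 D=-2 ZF=0 PC=14
Step 15: PC=14 exec 'HALT'. After: A=-4 B=28 C=-7 D=-2 ZF=0 PC=14 HALTED

Answer: -4 28 -7 -2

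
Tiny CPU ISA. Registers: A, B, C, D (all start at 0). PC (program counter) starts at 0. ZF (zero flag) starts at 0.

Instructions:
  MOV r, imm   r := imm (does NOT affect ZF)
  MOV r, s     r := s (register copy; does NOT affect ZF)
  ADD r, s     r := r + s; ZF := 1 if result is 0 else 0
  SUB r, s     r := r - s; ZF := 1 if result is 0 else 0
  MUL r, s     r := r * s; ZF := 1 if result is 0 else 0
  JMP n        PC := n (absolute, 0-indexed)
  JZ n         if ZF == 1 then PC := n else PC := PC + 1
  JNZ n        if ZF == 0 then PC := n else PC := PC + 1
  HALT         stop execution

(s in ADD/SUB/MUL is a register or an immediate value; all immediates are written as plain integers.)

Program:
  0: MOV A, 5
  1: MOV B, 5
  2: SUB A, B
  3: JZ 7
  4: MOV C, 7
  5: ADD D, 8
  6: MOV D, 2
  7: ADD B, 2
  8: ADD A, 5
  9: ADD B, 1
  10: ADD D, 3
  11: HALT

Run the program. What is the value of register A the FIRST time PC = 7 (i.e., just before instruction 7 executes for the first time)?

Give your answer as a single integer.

Step 1: PC=0 exec 'MOV A, 5'. After: A=5 B=0 C=0 D=0 ZF=0 PC=1
Step 2: PC=1 exec 'MOV B, 5'. After: A=5 B=5 C=0 D=0 ZF=0 PC=2
Step 3: PC=2 exec 'SUB A, B'. After: A=0 B=5 C=0 D=0 ZF=1 PC=3
Step 4: PC=3 exec 'JZ 7'. After: A=0 B=5 C=0 D=0 ZF=1 PC=7
First time PC=7: A=0

0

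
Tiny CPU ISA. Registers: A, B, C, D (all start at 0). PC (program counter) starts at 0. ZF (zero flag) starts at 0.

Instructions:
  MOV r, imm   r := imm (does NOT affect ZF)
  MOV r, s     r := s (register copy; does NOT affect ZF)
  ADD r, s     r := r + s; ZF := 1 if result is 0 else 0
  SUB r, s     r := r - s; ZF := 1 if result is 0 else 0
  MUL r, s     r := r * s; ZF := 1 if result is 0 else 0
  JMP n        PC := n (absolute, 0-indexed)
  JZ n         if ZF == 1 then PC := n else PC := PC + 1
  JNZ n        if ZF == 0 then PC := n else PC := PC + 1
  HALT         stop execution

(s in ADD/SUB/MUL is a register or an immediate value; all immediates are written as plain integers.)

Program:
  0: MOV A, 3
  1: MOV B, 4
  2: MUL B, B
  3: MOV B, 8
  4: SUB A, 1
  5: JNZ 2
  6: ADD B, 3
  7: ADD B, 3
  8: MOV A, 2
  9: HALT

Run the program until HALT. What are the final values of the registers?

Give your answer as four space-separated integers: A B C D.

Step 1: PC=0 exec 'MOV A, 3'. After: A=3 B=0 C=0 D=0 ZF=0 PC=1
Step 2: PC=1 exec 'MOV B, 4'. After: A=3 B=4 C=0 D=0 ZF=0 PC=2
Step 3: PC=2 exec 'MUL B, B'. After: A=3 B=16 C=0 D=0 ZF=0 PC=3
Step 4: PC=3 exec 'MOV B, 8'. After: A=3 B=8 C=0 D=0 ZF=0 PC=4
Step 5: PC=4 exec 'SUB A, 1'. After: A=2 B=8 C=0 D=0 ZF=0 PC=5
Step 6: PC=5 exec 'JNZ 2'. After: A=2 B=8 C=0 D=0 ZF=0 PC=2
Step 7: PC=2 exec 'MUL B, B'. After: A=2 B=64 C=0 D=0 ZF=0 PC=3
Step 8: PC=3 exec 'MOV B, 8'. After: A=2 B=8 C=0 D=0 ZF=0 PC=4
Step 9: PC=4 exec 'SUB A, 1'. After: A=1 B=8 C=0 D=0 ZF=0 PC=5
Step 10: PC=5 exec 'JNZ 2'. After: A=1 B=8 C=0 D=0 ZF=0 PC=2
Step 11: PC=2 exec 'MUL B, B'. After: A=1 B=64 C=0 D=0 ZF=0 PC=3
Step 12: PC=3 exec 'MOV B, 8'. After: A=1 B=8 C=0 D=0 ZF=0 PC=4
Step 13: PC=4 exec 'SUB A, 1'. After: A=0 B=8 C=0 D=0 ZF=1 PC=5
Step 14: PC=5 exec 'JNZ 2'. After: A=0 B=8 C=0 D=0 ZF=1 PC=6
Step 15: PC=6 exec 'ADD B, 3'. After: A=0 B=11 C=0 D=0 ZF=0 PC=7
Step 16: PC=7 exec 'ADD B, 3'. After: A=0 B=14 C=0 D=0 ZF=0 PC=8
Step 17: PC=8 exec 'MOV A, 2'. After: A=2 B=14 C=0 D=0 ZF=0 PC=9
Step 18: PC=9 exec 'HALT'. After: A=2 B=14 C=0 D=0 ZF=0 PC=9 HALTED

Answer: 2 14 0 0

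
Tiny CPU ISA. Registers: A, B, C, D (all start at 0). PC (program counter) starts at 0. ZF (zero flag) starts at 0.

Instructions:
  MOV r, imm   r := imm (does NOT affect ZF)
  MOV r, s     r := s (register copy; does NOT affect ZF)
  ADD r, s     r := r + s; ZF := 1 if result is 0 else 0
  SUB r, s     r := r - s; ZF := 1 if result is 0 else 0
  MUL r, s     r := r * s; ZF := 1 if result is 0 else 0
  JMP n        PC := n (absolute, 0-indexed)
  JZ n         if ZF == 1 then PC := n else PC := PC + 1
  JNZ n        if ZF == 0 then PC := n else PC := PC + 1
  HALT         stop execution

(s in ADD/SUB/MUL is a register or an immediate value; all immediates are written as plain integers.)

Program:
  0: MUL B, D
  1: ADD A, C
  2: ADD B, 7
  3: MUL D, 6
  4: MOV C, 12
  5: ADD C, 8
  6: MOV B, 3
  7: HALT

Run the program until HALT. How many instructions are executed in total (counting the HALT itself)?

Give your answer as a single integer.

Step 1: PC=0 exec 'MUL B, D'. After: A=0 B=0 C=0 D=0 ZF=1 PC=1
Step 2: PC=1 exec 'ADD A, C'. After: A=0 B=0 C=0 D=0 ZF=1 PC=2
Step 3: PC=2 exec 'ADD B, 7'. After: A=0 B=7 C=0 D=0 ZF=0 PC=3
Step 4: PC=3 exec 'MUL D, 6'. After: A=0 B=7 C=0 D=0 ZF=1 PC=4
Step 5: PC=4 exec 'MOV C, 12'. After: A=0 B=7 C=12 D=0 ZF=1 PC=5
Step 6: PC=5 exec 'ADD C, 8'. After: A=0 B=7 C=20 D=0 ZF=0 PC=6
Step 7: PC=6 exec 'MOV B, 3'. After: A=0 B=3 C=20 D=0 ZF=0 PC=7
Step 8: PC=7 exec 'HALT'. After: A=0 B=3 C=20 D=0 ZF=0 PC=7 HALTED
Total instructions executed: 8

Answer: 8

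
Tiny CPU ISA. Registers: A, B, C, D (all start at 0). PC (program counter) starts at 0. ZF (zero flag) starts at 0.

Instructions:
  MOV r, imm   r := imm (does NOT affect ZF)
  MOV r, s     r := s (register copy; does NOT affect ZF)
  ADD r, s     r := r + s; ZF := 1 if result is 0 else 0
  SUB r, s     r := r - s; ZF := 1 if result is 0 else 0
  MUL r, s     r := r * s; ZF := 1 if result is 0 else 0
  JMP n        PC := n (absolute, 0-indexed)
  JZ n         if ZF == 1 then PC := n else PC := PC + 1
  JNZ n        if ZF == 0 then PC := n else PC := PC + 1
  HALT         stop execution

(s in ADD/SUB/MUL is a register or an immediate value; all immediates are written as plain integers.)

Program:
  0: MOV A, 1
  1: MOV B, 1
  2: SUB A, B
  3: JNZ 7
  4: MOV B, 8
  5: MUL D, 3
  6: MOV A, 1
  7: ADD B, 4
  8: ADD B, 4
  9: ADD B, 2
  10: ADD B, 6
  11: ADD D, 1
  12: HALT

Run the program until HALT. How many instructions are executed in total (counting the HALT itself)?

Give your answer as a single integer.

Answer: 13

Derivation:
Step 1: PC=0 exec 'MOV A, 1'. After: A=1 B=0 C=0 D=0 ZF=0 PC=1
Step 2: PC=1 exec 'MOV B, 1'. After: A=1 B=1 C=0 D=0 ZF=0 PC=2
Step 3: PC=2 exec 'SUB A, B'. After: A=0 B=1 C=0 D=0 ZF=1 PC=3
Step 4: PC=3 exec 'JNZ 7'. After: A=0 B=1 C=0 D=0 ZF=1 PC=4
Step 5: PC=4 exec 'MOV B, 8'. After: A=0 B=8 C=0 D=0 ZF=1 PC=5
Step 6: PC=5 exec 'MUL D, 3'. After: A=0 B=8 C=0 D=0 ZF=1 PC=6
Step 7: PC=6 exec 'MOV A, 1'. After: A=1 B=8 C=0 D=0 ZF=1 PC=7
Step 8: PC=7 exec 'ADD B, 4'. After: A=1 B=12 C=0 D=0 ZF=0 PC=8
Step 9: PC=8 exec 'ADD B, 4'. After: A=1 B=16 C=0 D=0 ZF=0 PC=9
Step 10: PC=9 exec 'ADD B, 2'. After: A=1 B=18 C=0 D=0 ZF=0 PC=10
Step 11: PC=10 exec 'ADD B, 6'. After: A=1 B=24 C=0 D=0 ZF=0 PC=11
Step 12: PC=11 exec 'ADD D, 1'. After: A=1 B=24 C=0 D=1 ZF=0 PC=12
Step 13: PC=12 exec 'HALT'. After: A=1 B=24 C=0 D=1 ZF=0 PC=12 HALTED
Total instructions executed: 13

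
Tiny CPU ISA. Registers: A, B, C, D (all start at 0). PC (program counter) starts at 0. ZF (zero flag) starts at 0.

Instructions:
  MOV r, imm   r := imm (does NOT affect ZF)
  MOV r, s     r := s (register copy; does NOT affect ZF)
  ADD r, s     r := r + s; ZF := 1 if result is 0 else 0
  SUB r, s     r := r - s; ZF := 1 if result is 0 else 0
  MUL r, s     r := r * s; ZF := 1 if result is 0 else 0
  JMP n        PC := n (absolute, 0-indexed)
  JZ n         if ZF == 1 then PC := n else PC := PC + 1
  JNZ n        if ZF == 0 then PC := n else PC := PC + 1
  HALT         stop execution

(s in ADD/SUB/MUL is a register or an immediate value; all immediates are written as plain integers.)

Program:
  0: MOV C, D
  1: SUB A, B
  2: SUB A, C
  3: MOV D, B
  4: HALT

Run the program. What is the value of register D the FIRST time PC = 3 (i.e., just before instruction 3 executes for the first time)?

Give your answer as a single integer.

Step 1: PC=0 exec 'MOV C, D'. After: A=0 B=0 C=0 D=0 ZF=0 PC=1
Step 2: PC=1 exec 'SUB A, B'. After: A=0 B=0 C=0 D=0 ZF=1 PC=2
Step 3: PC=2 exec 'SUB A, C'. After: A=0 B=0 C=0 D=0 ZF=1 PC=3
First time PC=3: D=0

0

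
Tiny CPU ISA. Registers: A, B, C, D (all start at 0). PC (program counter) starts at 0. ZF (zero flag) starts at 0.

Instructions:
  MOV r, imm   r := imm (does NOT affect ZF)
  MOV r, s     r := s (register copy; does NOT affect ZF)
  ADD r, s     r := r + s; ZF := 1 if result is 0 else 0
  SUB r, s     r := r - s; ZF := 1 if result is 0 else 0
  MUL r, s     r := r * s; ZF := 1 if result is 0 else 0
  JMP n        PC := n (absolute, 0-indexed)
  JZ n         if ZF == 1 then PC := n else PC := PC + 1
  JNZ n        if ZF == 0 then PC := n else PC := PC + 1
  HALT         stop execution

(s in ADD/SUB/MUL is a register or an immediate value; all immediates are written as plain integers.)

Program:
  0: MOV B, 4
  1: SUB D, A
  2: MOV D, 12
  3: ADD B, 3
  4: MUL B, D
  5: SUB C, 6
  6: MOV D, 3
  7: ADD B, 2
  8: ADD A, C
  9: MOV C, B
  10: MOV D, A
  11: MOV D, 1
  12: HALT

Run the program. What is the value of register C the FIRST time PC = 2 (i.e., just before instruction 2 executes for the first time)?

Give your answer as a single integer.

Step 1: PC=0 exec 'MOV B, 4'. After: A=0 B=4 C=0 D=0 ZF=0 PC=1
Step 2: PC=1 exec 'SUB D, A'. After: A=0 B=4 C=0 D=0 ZF=1 PC=2
First time PC=2: C=0

0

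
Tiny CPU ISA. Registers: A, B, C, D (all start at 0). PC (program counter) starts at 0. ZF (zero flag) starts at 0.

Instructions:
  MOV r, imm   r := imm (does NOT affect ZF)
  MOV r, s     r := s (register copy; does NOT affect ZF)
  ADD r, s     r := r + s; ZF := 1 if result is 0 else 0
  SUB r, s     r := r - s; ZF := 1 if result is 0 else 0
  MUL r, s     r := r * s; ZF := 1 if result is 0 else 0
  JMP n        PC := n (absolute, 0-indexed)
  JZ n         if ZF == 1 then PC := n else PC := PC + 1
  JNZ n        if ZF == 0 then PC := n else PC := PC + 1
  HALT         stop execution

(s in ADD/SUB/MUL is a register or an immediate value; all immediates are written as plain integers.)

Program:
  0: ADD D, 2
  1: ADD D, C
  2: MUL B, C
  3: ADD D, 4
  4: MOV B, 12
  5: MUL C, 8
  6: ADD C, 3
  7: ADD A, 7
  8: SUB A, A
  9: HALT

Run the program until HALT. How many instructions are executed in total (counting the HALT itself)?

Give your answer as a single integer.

Step 1: PC=0 exec 'ADD D, 2'. After: A=0 B=0 C=0 D=2 ZF=0 PC=1
Step 2: PC=1 exec 'ADD D, C'. After: A=0 B=0 C=0 D=2 ZF=0 PC=2
Step 3: PC=2 exec 'MUL B, C'. After: A=0 B=0 C=0 D=2 ZF=1 PC=3
Step 4: PC=3 exec 'ADD D, 4'. After: A=0 B=0 C=0 D=6 ZF=0 PC=4
Step 5: PC=4 exec 'MOV B, 12'. After: A=0 B=12 C=0 D=6 ZF=0 PC=5
Step 6: PC=5 exec 'MUL C, 8'. After: A=0 B=12 C=0 D=6 ZF=1 PC=6
Step 7: PC=6 exec 'ADD C, 3'. After: A=0 B=12 C=3 D=6 ZF=0 PC=7
Step 8: PC=7 exec 'ADD A, 7'. After: A=7 B=12 C=3 D=6 ZF=0 PC=8
Step 9: PC=8 exec 'SUB A, A'. After: A=0 B=12 C=3 D=6 ZF=1 PC=9
Step 10: PC=9 exec 'HALT'. After: A=0 B=12 C=3 D=6 ZF=1 PC=9 HALTED
Total instructions executed: 10

Answer: 10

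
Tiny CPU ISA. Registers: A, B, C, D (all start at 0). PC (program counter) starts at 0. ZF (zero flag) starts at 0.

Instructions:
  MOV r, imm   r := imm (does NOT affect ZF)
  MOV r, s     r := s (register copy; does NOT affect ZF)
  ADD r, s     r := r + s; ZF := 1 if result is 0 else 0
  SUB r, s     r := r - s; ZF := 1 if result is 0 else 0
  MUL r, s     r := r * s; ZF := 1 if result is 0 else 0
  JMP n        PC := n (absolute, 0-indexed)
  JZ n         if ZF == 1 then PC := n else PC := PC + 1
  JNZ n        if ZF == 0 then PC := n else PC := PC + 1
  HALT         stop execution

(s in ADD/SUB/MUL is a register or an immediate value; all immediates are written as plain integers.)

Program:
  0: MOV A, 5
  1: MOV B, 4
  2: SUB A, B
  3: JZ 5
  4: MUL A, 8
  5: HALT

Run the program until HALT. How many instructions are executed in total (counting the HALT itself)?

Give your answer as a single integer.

Step 1: PC=0 exec 'MOV A, 5'. After: A=5 B=0 C=0 D=0 ZF=0 PC=1
Step 2: PC=1 exec 'MOV B, 4'. After: A=5 B=4 C=0 D=0 ZF=0 PC=2
Step 3: PC=2 exec 'SUB A, B'. After: A=1 B=4 C=0 D=0 ZF=0 PC=3
Step 4: PC=3 exec 'JZ 5'. After: A=1 B=4 C=0 D=0 ZF=0 PC=4
Step 5: PC=4 exec 'MUL A, 8'. After: A=8 B=4 C=0 D=0 ZF=0 PC=5
Step 6: PC=5 exec 'HALT'. After: A=8 B=4 C=0 D=0 ZF=0 PC=5 HALTED
Total instructions executed: 6

Answer: 6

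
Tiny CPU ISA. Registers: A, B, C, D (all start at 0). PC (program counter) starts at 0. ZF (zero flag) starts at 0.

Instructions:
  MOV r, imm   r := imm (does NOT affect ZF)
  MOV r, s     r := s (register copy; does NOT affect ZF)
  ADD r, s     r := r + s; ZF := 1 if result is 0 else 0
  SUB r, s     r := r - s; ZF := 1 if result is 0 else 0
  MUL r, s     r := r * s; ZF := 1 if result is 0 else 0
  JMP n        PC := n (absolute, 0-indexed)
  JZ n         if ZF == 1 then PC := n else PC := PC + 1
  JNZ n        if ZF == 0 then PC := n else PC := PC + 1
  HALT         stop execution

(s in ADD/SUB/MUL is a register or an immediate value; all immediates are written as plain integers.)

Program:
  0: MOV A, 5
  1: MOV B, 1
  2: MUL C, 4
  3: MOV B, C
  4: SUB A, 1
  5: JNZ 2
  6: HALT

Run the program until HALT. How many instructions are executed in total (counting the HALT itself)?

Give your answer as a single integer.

Step 1: PC=0 exec 'MOV A, 5'. After: A=5 B=0 C=0 D=0 ZF=0 PC=1
Step 2: PC=1 exec 'MOV B, 1'. After: A=5 B=1 C=0 D=0 ZF=0 PC=2
Step 3: PC=2 exec 'MUL C, 4'. After: A=5 B=1 C=0 D=0 ZF=1 PC=3
Step 4: PC=3 exec 'MOV B, C'. After: A=5 B=0 C=0 D=0 ZF=1 PC=4
Step 5: PC=4 exec 'SUB A, 1'. After: A=4 B=0 C=0 D=0 ZF=0 PC=5
Step 6: PC=5 exec 'JNZ 2'. After: A=4 B=0 C=0 D=0 ZF=0 PC=2
Step 7: PC=2 exec 'MUL C, 4'. After: A=4 B=0 C=0 D=0 ZF=1 PC=3
Step 8: PC=3 exec 'MOV B, C'. After: A=4 B=0 C=0 D=0 ZF=1 PC=4
Step 9: PC=4 exec 'SUB A, 1'. After: A=3 B=0 C=0 D=0 ZF=0 PC=5
Step 10: PC=5 exec 'JNZ 2'. After: A=3 B=0 C=0 D=0 ZF=0 PC=2
Step 11: PC=2 exec 'MUL C, 4'. After: A=3 B=0 C=0 D=0 ZF=1 PC=3
Step 12: PC=3 exec 'MOV B, C'. After: A=3 B=0 C=0 D=0 ZF=1 PC=4
Step 13: PC=4 exec 'SUB A, 1'. After: A=2 B=0 C=0 D=0 ZF=0 PC=5
Step 14: PC=5 exec 'JNZ 2'. After: A=2 B=0 C=0 D=0 ZF=0 PC=2
Step 15: PC=2 exec 'MUL C, 4'. After: A=2 B=0 C=0 D=0 ZF=1 PC=3
Step 16: PC=3 exec 'MOV B, C'. After: A=2 B=0 C=0 D=0 ZF=1 PC=4
Step 17: PC=4 exec 'SUB A, 1'. After: A=1 B=0 C=0 D=0 ZF=0 PC=5
Step 18: PC=5 exec 'JNZ 2'. After: A=1 B=0 C=0 D=0 ZF=0 PC=2
Step 19: PC=2 exec 'MUL C, 4'. After: A=1 B=0 C=0 D=0 ZF=1 PC=3
Step 20: PC=3 exec 'MOV B, C'. After: A=1 B=0 C=0 D=0 ZF=1 PC=4
Step 21: PC=4 exec 'SUB A, 1'. After: A=0 B=0 C=0 D=0 ZF=1 PC=5
Step 22: PC=5 exec 'JNZ 2'. After: A=0 B=0 C=0 D=0 ZF=1 PC=6
Step 23: PC=6 exec 'HALT'. After: A=0 B=0 C=0 D=0 ZF=1 PC=6 HALTED
Total instructions executed: 23

Answer: 23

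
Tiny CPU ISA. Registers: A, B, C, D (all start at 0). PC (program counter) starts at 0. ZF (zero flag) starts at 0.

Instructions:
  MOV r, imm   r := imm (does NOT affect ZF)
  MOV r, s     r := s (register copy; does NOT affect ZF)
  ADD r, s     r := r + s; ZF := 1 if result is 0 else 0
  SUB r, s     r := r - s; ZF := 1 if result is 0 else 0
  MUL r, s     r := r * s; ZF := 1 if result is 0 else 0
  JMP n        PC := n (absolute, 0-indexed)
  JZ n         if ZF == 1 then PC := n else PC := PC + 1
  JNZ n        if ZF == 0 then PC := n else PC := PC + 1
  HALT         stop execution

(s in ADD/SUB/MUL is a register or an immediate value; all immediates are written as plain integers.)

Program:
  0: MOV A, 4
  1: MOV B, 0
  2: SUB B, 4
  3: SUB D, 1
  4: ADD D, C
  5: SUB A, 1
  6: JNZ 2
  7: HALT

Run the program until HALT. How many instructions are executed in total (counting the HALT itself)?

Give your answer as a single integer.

Step 1: PC=0 exec 'MOV A, 4'. After: A=4 B=0 C=0 D=0 ZF=0 PC=1
Step 2: PC=1 exec 'MOV B, 0'. After: A=4 B=0 C=0 D=0 ZF=0 PC=2
Step 3: PC=2 exec 'SUB B, 4'. After: A=4 B=-4 C=0 D=0 ZF=0 PC=3
Step 4: PC=3 exec 'SUB D, 1'. After: A=4 B=-4 C=0 D=-1 ZF=0 PC=4
Step 5: PC=4 exec 'ADD D, C'. After: A=4 B=-4 C=0 D=-1 ZF=0 PC=5
Step 6: PC=5 exec 'SUB A, 1'. After: A=3 B=-4 C=0 D=-1 ZF=0 PC=6
Step 7: PC=6 exec 'JNZ 2'. After: A=3 B=-4 C=0 D=-1 ZF=0 PC=2
Step 8: PC=2 exec 'SUB B, 4'. After: A=3 B=-8 C=0 D=-1 ZF=0 PC=3
Step 9: PC=3 exec 'SUB D, 1'. After: A=3 B=-8 C=0 D=-2 ZF=0 PC=4
Step 10: PC=4 exec 'ADD D, C'. After: A=3 B=-8 C=0 D=-2 ZF=0 PC=5
Step 11: PC=5 exec 'SUB A, 1'. After: A=2 B=-8 C=0 D=-2 ZF=0 PC=6
Step 12: PC=6 exec 'JNZ 2'. After: A=2 B=-8 C=0 D=-2 ZF=0 PC=2
Step 13: PC=2 exec 'SUB B, 4'. After: A=2 B=-12 C=0 D=-2 ZF=0 PC=3
Step 14: PC=3 exec 'SUB D, 1'. After: A=2 B=-12 C=0 D=-3 ZF=0 PC=4
Step 15: PC=4 exec 'ADD D, C'. After: A=2 B=-12 C=0 D=-3 ZF=0 PC=5
Step 16: PC=5 exec 'SUB A, 1'. After: A=1 B=-12 C=0 D=-3 ZF=0 PC=6
Step 17: PC=6 exec 'JNZ 2'. After: A=1 B=-12 C=0 D=-3 ZF=0 PC=2
Step 18: PC=2 exec 'SUB B, 4'. After: A=1 B=-16 C=0 D=-3 ZF=0 PC=3
Step 19: PC=3 exec 'SUB D, 1'. After: A=1 B=-16 C=0 D=-4 ZF=0 PC=4
Step 20: PC=4 exec 'ADD D, C'. After: A=1 B=-16 C=0 D=-4 ZF=0 PC=5
Step 21: PC=5 exec 'SUB A, 1'. After: A=0 B=-16 C=0 D=-4 ZF=1 PC=6
Step 22: PC=6 exec 'JNZ 2'. After: A=0 B=-16 C=0 D=-4 ZF=1 PC=7
Step 23: PC=7 exec 'HALT'. After: A=0 B=-16 C=0 D=-4 ZF=1 PC=7 HALTED
Total instructions executed: 23

Answer: 23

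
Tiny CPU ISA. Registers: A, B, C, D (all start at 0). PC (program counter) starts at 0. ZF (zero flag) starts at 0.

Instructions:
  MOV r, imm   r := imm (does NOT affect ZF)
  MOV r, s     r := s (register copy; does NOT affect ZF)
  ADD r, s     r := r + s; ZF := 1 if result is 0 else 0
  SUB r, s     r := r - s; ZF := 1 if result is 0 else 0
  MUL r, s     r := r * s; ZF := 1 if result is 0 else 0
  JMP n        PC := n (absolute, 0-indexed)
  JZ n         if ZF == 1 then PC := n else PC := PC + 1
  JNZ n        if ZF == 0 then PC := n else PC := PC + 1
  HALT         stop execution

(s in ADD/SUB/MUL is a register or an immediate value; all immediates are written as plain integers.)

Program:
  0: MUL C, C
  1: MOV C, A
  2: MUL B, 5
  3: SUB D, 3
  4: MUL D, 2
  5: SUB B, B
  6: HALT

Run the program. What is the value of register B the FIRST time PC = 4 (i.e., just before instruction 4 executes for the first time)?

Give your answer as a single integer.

Step 1: PC=0 exec 'MUL C, C'. After: A=0 B=0 C=0 D=0 ZF=1 PC=1
Step 2: PC=1 exec 'MOV C, A'. After: A=0 B=0 C=0 D=0 ZF=1 PC=2
Step 3: PC=2 exec 'MUL B, 5'. After: A=0 B=0 C=0 D=0 ZF=1 PC=3
Step 4: PC=3 exec 'SUB D, 3'. After: A=0 B=0 C=0 D=-3 ZF=0 PC=4
First time PC=4: B=0

0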